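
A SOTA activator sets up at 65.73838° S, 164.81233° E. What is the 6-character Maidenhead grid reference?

RC24jg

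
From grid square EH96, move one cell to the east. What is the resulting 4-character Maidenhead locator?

FH06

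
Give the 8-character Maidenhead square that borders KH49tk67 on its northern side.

KH49tk68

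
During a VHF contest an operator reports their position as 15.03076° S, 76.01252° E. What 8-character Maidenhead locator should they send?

Add 180° to longitude and 90° to latitude: 256.01252, 74.96924.
Field: 256.01252/20 → 12 → M, 74.96924/10 → 7 → H; chars MH.
Square: 16.01252/2 → 8, 4.96924/1 → 4; chars 84.
Subsquare: 0.01252/0.0833333 → 0 → a, 0.96924/0.0416667 → 23 → x; chars ax.
Extended square: 0.01252/0.00833333 → 1, 0.01091/0.00416667 → 2; chars 12.

MH84ax12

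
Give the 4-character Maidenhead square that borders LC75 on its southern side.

Latitude square 5; −1 → 4.
The longitude characters are unchanged.

LC74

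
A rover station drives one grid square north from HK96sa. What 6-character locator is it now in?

HK96sb

Latitude subsquare a = 0; +1 → 1 = b.
The longitude characters are unchanged.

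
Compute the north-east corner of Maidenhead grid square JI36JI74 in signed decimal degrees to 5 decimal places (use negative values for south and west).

Field J=9, I=8: +9·20° lon, +8·10° lat → SW at lon 0°, lat -10°.
Square 3, 6: +3·2° lon, +6·1° lat → SW at lon 6°, lat -4°.
Subsquare j=9, i=8: +9·0.0833333° lon, +8·0.0416667° lat → SW at lon 6.75°, lat -3.66667°.
Extended square 7, 4: +7·0.00833333° lon, +4·0.00416667° lat → SW at lon 6.80833°, lat -3.65°.
Cell spans 0.00833333° lon × 0.00416667° lat. NE corner is SW corner plus one full cell.
latitude -3.64583, longitude 6.81667.

-3.64583, 6.81667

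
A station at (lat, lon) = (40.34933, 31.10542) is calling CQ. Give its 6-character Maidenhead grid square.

KN50ni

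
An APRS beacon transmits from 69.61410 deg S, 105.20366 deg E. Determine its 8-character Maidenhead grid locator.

Shift to the Maidenhead origin (180°W, 90°S): lon 285.20366, lat 20.38590.
Field: 285.20366/20 → 14 → O, 20.38590/10 → 2 → C; chars OC.
Square: 5.20366/2 → 2, 0.38590/1 → 0; chars 20.
Subsquare: 1.20366/0.0833333 → 14 → o, 0.38590/0.0416667 → 9 → j; chars oj.
Extended square: 0.03699/0.00833333 → 4, 0.01090/0.00416667 → 2; chars 42.

OC20oj42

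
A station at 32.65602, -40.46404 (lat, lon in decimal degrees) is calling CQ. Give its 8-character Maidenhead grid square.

GM92sp47

Shift to the Maidenhead origin (180°W, 90°S): lon 139.53596, lat 122.65602.
Field: 139.53596/20 → 6 → G, 122.65602/10 → 12 → M; chars GM.
Square: 19.53596/2 → 9, 2.65602/1 → 2; chars 92.
Subsquare: 1.53596/0.0833333 → 18 → s, 0.65602/0.0416667 → 15 → p; chars sp.
Extended square: 0.03596/0.00833333 → 4, 0.03102/0.00416667 → 7; chars 47.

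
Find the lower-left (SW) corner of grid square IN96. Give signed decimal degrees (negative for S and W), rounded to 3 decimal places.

Field I=8, N=13: +8·20° lon, +13·10° lat → SW at lon -20°, lat 40°.
Square 9, 6: +9·2° lon, +6·1° lat → SW at lon -2°, lat 46°.
latitude 46.000, longitude -2.000.

46.000, -2.000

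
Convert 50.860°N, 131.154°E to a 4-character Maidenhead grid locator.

Add 180° to longitude and 90° to latitude: 311.15, 140.86.
Field: 311.15/20 → 15 → P, 140.86/10 → 14 → O; chars PO.
Square: 11.15/2 → 5, 0.86/1 → 0; chars 50.

PO50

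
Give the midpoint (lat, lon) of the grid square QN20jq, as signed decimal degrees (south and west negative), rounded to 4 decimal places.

40.6875, 144.7917

Field Q=16, N=13: +16·20° lon, +13·10° lat → SW at lon 140°, lat 40°.
Square 2, 0: +2·2° lon, +0·1° lat → SW at lon 144°, lat 40°.
Subsquare j=9, q=16: +9·0.0833333° lon, +16·0.0416667° lat → SW at lon 144.75°, lat 40.6667°.
Cell spans 0.0833333° lon × 0.0416667° lat. Centre is SW corner plus half of each.
latitude 40.6875, longitude 144.7917.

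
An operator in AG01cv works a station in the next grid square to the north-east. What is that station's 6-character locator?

Longitude subsquare c = 2; +1 → 3 = d.
Latitude subsquare v = 21; +1 → 22 = w.

AG01dw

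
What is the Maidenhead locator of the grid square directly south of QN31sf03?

Latitude extended square 3; −1 → 2.
The longitude characters are unchanged.

QN31sf02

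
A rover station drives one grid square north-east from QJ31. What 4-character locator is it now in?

QJ42

Longitude square 3; +1 → 4.
Latitude square 1; +1 → 2.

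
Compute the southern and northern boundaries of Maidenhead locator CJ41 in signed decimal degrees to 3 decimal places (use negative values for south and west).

Field C=2, J=9: +2·20° lon, +9·10° lat → SW at lon -140°, lat 0°.
Square 4, 1: +4·2° lon, +1·1° lat → SW at lon -132°, lat 1°.
Cell spans 2° lon × 1° lat.
south 1.000, north 2.000.

1.000, 2.000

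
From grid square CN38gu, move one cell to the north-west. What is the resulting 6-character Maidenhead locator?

CN38fv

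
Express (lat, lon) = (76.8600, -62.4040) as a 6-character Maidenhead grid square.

FQ86tu

Add 180° to longitude and 90° to latitude: 117.5960, 166.8600.
Field (20°×10°, letters A–R): lon ⌊117.5960/20⌋ = 5 → F; lat ⌊166.8600/10⌋ = 16 → Q.
Square (2°×1°, digits 0–9): lon ⌊17.5960/2⌋ = 8; lat ⌊6.8600/1⌋ = 6.
Subsquare (5′×2.5′, letters a–x): lon ⌊1.5960/0.0833333⌋ = 19 → t; lat ⌊0.8600/0.0416667⌋ = 20 → u.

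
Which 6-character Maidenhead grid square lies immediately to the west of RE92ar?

RE82xr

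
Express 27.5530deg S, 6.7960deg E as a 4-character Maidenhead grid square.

Shift to the Maidenhead origin (180°W, 90°S): lon 186.80, lat 62.45.
Field: 186.80/20 → 9 → J, 62.45/10 → 6 → G; chars JG.
Square: 6.80/2 → 3, 2.45/1 → 2; chars 32.

JG32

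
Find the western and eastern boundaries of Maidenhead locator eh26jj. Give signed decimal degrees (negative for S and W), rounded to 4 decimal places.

Field E=4, H=7: +4·20° lon, +7·10° lat → SW at lon -100°, lat -20°.
Square 2, 6: +2·2° lon, +6·1° lat → SW at lon -96°, lat -14°.
Subsquare j=9, j=9: +9·0.0833333° lon, +9·0.0416667° lat → SW at lon -95.25°, lat -13.625°.
Cell spans 0.0833333° lon × 0.0416667° lat.
west -95.2500, east -95.1667.

-95.2500, -95.1667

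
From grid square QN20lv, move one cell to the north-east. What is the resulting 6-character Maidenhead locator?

QN20mw

Longitude subsquare l = 11; +1 → 12 = m.
Latitude subsquare v = 21; +1 → 22 = w.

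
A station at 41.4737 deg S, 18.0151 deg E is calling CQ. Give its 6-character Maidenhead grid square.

JE98am

Add 180° to longitude and 90° to latitude: 198.0151, 48.5263.
Field: 198.0151/20 → 9 → J, 48.5263/10 → 4 → E; chars JE.
Square: 18.0151/2 → 9, 8.5263/1 → 8; chars 98.
Subsquare: 0.0151/0.0833333 → 0 → a, 0.5263/0.0416667 → 12 → m; chars am.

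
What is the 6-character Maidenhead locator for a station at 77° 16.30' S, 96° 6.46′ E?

NB82br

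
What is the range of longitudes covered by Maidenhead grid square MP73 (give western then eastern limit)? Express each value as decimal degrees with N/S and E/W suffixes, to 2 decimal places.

Field M=12, P=15: +12·20° lon, +15·10° lat → SW at lon 60°, lat 60°.
Square 7, 3: +7·2° lon, +3·1° lat → SW at lon 74°, lat 63°.
Cell spans 2° lon × 1° lat.
west 74.00° E, east 76.00° E.

74.00° E, 76.00° E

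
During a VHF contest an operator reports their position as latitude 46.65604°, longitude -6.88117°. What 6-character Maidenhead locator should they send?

IN66np

Shift to the Maidenhead origin (180°W, 90°S): lon 173.1188, lat 136.6560.
Field: 173.1188/20 → 8 → I, 136.6560/10 → 13 → N; chars IN.
Square: 13.1188/2 → 6, 6.6560/1 → 6; chars 66.
Subsquare: 1.1188/0.0833333 → 13 → n, 0.6560/0.0416667 → 15 → p; chars np.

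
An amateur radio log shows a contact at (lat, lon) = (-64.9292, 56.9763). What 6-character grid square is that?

LC85lb

Add 180° to longitude and 90° to latitude: 236.9763, 25.0708.
Field: 236.9763/20 → 11 → L, 25.0708/10 → 2 → C; chars LC.
Square: 16.9763/2 → 8, 5.0708/1 → 5; chars 85.
Subsquare: 0.9763/0.0833333 → 11 → l, 0.0708/0.0416667 → 1 → b; chars lb.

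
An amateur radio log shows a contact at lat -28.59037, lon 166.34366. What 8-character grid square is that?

RG31ej18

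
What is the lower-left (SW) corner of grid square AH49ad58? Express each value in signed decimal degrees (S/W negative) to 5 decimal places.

Field A=0, H=7: +0·20° lon, +7·10° lat → SW at lon -180°, lat -20°.
Square 4, 9: +4·2° lon, +9·1° lat → SW at lon -172°, lat -11°.
Subsquare a=0, d=3: +0·0.0833333° lon, +3·0.0416667° lat → SW at lon -172°, lat -10.875°.
Extended square 5, 8: +5·0.00833333° lon, +8·0.00416667° lat → SW at lon -171.958°, lat -10.8417°.
latitude -10.84167, longitude -171.95833.

-10.84167, -171.95833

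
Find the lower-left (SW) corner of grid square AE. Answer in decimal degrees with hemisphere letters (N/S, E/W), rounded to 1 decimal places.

50.0° S, 180.0° W

Field A=0, E=4: +0·20° lon, +4·10° lat → SW at lon -180°, lat -50°.
latitude 50.0° S, longitude 180.0° W.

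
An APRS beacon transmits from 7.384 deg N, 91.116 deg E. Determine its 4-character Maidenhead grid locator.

NJ57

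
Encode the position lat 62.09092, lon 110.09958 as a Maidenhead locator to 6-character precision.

OP52bc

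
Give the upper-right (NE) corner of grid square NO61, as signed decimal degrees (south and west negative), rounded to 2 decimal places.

Field N=13, O=14: +13·20° lon, +14·10° lat → SW at lon 80°, lat 50°.
Square 6, 1: +6·2° lon, +1·1° lat → SW at lon 92°, lat 51°.
Cell spans 2° lon × 1° lat. NE corner is SW corner plus one full cell.
latitude 52.00, longitude 94.00.

52.00, 94.00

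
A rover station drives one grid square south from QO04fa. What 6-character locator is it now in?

QO03fx

Latitude subsquare a = 0; −1 → -1, wraps to 23 = x, carry into square.
Latitude square 4; −1 → 3.
The longitude characters are unchanged.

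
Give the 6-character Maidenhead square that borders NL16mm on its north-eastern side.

Longitude subsquare m = 12; +1 → 13 = n.
Latitude subsquare m = 12; +1 → 13 = n.

NL16nn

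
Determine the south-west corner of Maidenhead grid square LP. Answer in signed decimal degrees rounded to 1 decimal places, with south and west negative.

60.0, 40.0

Field L=11, P=15: +11·20° lon, +15·10° lat → SW at lon 40°, lat 60°.
latitude 60.0, longitude 40.0.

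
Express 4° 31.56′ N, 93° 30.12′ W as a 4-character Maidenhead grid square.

Add 180° to longitude and 90° to latitude: 86.50, 94.53.
Field: lon ⌊86.50/20⌋ = 4 → E; lat ⌊94.53/10⌋ = 9 → J.
Square: lon ⌊6.50/2⌋ = 3; lat ⌊4.53/1⌋ = 4.

EJ34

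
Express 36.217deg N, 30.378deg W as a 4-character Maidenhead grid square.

Add 180° to longitude and 90° to latitude: 149.62, 126.22.
Field: lon ⌊149.62/20⌋ = 7 → H; lat ⌊126.22/10⌋ = 12 → M.
Square: lon ⌊9.62/2⌋ = 4; lat ⌊6.22/1⌋ = 6.

HM46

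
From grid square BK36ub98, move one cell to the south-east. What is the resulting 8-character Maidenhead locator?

BK36vb07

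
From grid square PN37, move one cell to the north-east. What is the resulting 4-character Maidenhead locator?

Longitude square 3; +1 → 4.
Latitude square 7; +1 → 8.

PN48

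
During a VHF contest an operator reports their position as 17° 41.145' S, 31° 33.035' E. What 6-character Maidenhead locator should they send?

KH52sh

Add 180° to longitude and 90° to latitude: 211.5506, 72.3143.
Field (20°×10°, letters A–R): lon ⌊211.5506/20⌋ = 10 → K; lat ⌊72.3143/10⌋ = 7 → H.
Square (2°×1°, digits 0–9): lon ⌊11.5506/2⌋ = 5; lat ⌊2.3143/1⌋ = 2.
Subsquare (5′×2.5′, letters a–x): lon ⌊1.5506/0.0833333⌋ = 18 → s; lat ⌊0.3143/0.0416667⌋ = 7 → h.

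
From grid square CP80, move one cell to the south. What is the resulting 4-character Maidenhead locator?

CO89

Latitude square 0; −1 → -1, wraps to 9, carry into field.
Latitude field P = 15; −1 → 14 = O.
The longitude characters are unchanged.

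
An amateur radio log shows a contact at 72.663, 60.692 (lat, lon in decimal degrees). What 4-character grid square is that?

Shift to the Maidenhead origin (180°W, 90°S): lon 240.69, lat 162.66.
Field (20°×10°, letters A–R): 240.69/20 → 12 → M, 162.66/10 → 16 → Q; chars MQ.
Square (2°×1°, digits 0–9): 0.69/2 → 0, 2.66/1 → 2; chars 02.

MQ02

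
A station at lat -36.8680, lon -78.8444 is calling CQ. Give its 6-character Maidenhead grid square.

FF03nd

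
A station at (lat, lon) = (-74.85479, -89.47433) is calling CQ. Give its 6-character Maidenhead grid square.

Offset from 180°W / 90°S: lon 90.5257°, lat 15.1452°.
Field (20°×10°, letters A–R): 90.5257/20 → 4 → E, 15.1452/10 → 1 → B; chars EB.
Square (2°×1°, digits 0–9): 10.5257/2 → 5, 5.1452/1 → 5; chars 55.
Subsquare (5′×2.5′, letters a–x): 0.5257/0.0833333 → 6 → g, 0.1452/0.0416667 → 3 → d; chars gd.

EB55gd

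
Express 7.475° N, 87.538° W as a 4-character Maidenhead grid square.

Add 180° to longitude and 90° to latitude: 92.46, 97.47.
Field: 92.46/20 → 4 → E, 97.47/10 → 9 → J; chars EJ.
Square: 12.46/2 → 6, 7.47/1 → 7; chars 67.

EJ67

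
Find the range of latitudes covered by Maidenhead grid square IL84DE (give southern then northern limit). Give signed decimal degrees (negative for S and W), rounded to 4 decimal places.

24.1667, 24.2083

Field I=8, L=11: +8·20° lon, +11·10° lat → SW at lon -20°, lat 20°.
Square 8, 4: +8·2° lon, +4·1° lat → SW at lon -4°, lat 24°.
Subsquare d=3, e=4: +3·0.0833333° lon, +4·0.0416667° lat → SW at lon -3.75°, lat 24.1667°.
Cell spans 0.0833333° lon × 0.0416667° lat.
south 24.1667, north 24.2083.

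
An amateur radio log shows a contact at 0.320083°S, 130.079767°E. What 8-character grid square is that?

PI59aq93

Add 180° to longitude and 90° to latitude: 310.07977, 89.67992.
Field: lon ⌊310.07977/20⌋ = 15 → P; lat ⌊89.67992/10⌋ = 8 → I.
Square: lon ⌊10.07977/2⌋ = 5; lat ⌊9.67992/1⌋ = 9.
Subsquare: lon ⌊0.07977/0.0833333⌋ = 0 → a; lat ⌊0.67992/0.0416667⌋ = 16 → q.
Extended square: lon ⌊0.07977/0.00833333⌋ = 9; lat ⌊0.01325/0.00416667⌋ = 3.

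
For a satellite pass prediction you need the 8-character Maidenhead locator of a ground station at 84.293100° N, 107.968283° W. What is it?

Shift to the Maidenhead origin (180°W, 90°S): lon 72.03172, lat 174.29310.
Field: lon ⌊72.03172/20⌋ = 3 → D; lat ⌊174.29310/10⌋ = 17 → R.
Square: lon ⌊12.03172/2⌋ = 6; lat ⌊4.29310/1⌋ = 4.
Subsquare: lon ⌊0.03172/0.0833333⌋ = 0 → a; lat ⌊0.29310/0.0416667⌋ = 7 → h.
Extended square: lon ⌊0.03172/0.00833333⌋ = 3; lat ⌊0.00143/0.00416667⌋ = 0.

DR64ah30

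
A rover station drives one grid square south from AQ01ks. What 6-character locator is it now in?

AQ01kr

Latitude subsquare s = 18; −1 → 17 = r.
The longitude characters are unchanged.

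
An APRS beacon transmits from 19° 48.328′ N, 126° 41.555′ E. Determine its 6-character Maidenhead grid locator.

Add 180° to longitude and 90° to latitude: 306.6926, 109.8055.
Field (20°×10°, letters A–R): 306.6926/20 → 15 → P, 109.8055/10 → 10 → K; chars PK.
Square (2°×1°, digits 0–9): 6.6926/2 → 3, 9.8055/1 → 9; chars 39.
Subsquare (5′×2.5′, letters a–x): 0.6926/0.0833333 → 8 → i, 0.8055/0.0416667 → 19 → t; chars it.

PK39it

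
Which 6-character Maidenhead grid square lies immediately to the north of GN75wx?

GN76wa

Latitude subsquare x = 23; +1 → 24, wraps to 0 = a, carry into square.
Latitude square 5; +1 → 6.
The longitude characters are unchanged.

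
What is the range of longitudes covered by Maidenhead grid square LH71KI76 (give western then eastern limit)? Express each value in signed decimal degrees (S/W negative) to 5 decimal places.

54.89167, 54.90000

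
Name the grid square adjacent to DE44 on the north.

DE45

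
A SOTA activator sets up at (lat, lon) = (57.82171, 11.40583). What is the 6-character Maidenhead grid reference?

JO57qt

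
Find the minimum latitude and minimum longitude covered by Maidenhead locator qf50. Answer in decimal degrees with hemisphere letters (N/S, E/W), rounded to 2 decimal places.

40.00° S, 150.00° E

Field Q=16, F=5: +16·20° lon, +5·10° lat → SW at lon 140°, lat -40°.
Square 5, 0: +5·2° lon, +0·1° lat → SW at lon 150°, lat -40°.
latitude 40.00° S, longitude 150.00° E.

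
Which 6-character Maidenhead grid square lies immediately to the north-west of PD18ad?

Longitude subsquare a = 0; −1 → -1, wraps to 23 = x, carry into square.
Longitude square 1; −1 → 0.
Latitude subsquare d = 3; +1 → 4 = e.

PD08xe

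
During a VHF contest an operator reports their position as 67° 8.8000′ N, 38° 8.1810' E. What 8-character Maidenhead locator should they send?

KP97bd65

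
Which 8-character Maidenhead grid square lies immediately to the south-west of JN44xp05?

JN44wp94

Longitude extended square 0; −1 → -1, wraps to 9, carry into subsquare.
Longitude subsquare x = 23; −1 → 22 = w.
Latitude extended square 5; −1 → 4.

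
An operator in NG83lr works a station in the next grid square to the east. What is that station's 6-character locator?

NG83mr

Longitude subsquare l = 11; +1 → 12 = m.
The latitude characters are unchanged.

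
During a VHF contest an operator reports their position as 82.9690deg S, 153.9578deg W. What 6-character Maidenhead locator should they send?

BA37aa

Shift to the Maidenhead origin (180°W, 90°S): lon 26.0422, lat 7.0310.
Field (20°×10°, letters A–R): lon ⌊26.0422/20⌋ = 1 → B; lat ⌊7.0310/10⌋ = 0 → A.
Square (2°×1°, digits 0–9): lon ⌊6.0422/2⌋ = 3; lat ⌊7.0310/1⌋ = 7.
Subsquare (5′×2.5′, letters a–x): lon ⌊0.0422/0.0833333⌋ = 0 → a; lat ⌊0.0310/0.0416667⌋ = 0 → a.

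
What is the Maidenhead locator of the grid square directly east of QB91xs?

RB01as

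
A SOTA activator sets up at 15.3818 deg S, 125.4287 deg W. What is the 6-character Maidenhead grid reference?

CH74go

Add 180° to longitude and 90° to latitude: 54.5713, 74.6182.
Field: 54.5713/20 → 2 → C, 74.6182/10 → 7 → H; chars CH.
Square: 14.5713/2 → 7, 4.6182/1 → 4; chars 74.
Subsquare: 0.5713/0.0833333 → 6 → g, 0.6182/0.0416667 → 14 → o; chars go.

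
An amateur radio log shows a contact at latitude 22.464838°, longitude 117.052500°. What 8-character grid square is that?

OL82ml61

Shift to the Maidenhead origin (180°W, 90°S): lon 297.05250, lat 112.46484.
Field: lon ⌊297.05250/20⌋ = 14 → O; lat ⌊112.46484/10⌋ = 11 → L.
Square: lon ⌊17.05250/2⌋ = 8; lat ⌊2.46484/1⌋ = 2.
Subsquare: lon ⌊1.05250/0.0833333⌋ = 12 → m; lat ⌊0.46484/0.0416667⌋ = 11 → l.
Extended square: lon ⌊0.05250/0.00833333⌋ = 6; lat ⌊0.00650/0.00416667⌋ = 1.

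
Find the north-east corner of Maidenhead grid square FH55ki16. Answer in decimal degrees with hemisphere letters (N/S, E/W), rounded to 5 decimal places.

Field F=5, H=7: +5·20° lon, +7·10° lat → SW at lon -80°, lat -20°.
Square 5, 5: +5·2° lon, +5·1° lat → SW at lon -70°, lat -15°.
Subsquare k=10, i=8: +10·0.0833333° lon, +8·0.0416667° lat → SW at lon -69.1667°, lat -14.6667°.
Extended square 1, 6: +1·0.00833333° lon, +6·0.00416667° lat → SW at lon -69.1583°, lat -14.6417°.
Cell spans 0.00833333° lon × 0.00416667° lat. NE corner is SW corner plus one full cell.
latitude 14.63750° S, longitude 69.15000° W.

14.63750° S, 69.15000° W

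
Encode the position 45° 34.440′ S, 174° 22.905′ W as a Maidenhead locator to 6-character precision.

AE24tk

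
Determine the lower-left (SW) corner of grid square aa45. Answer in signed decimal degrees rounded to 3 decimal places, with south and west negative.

-85.000, -172.000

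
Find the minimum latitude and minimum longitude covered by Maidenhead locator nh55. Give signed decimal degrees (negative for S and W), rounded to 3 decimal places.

Field N=13, H=7: +13·20° lon, +7·10° lat → SW at lon 80°, lat -20°.
Square 5, 5: +5·2° lon, +5·1° lat → SW at lon 90°, lat -15°.
latitude -15.000, longitude 90.000.

-15.000, 90.000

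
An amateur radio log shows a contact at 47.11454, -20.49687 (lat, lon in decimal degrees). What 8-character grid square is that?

HN97sc07

Shift to the Maidenhead origin (180°W, 90°S): lon 159.50313, lat 137.11454.
Field (20°×10°, letters A–R): 159.50313/20 → 7 → H, 137.11454/10 → 13 → N; chars HN.
Square (2°×1°, digits 0–9): 19.50313/2 → 9, 7.11454/1 → 7; chars 97.
Subsquare (5′×2.5′, letters a–x): 1.50313/0.0833333 → 18 → s, 0.11454/0.0416667 → 2 → c; chars sc.
Extended square (30″×15″, digits 0–9): 0.00313/0.00833333 → 0, 0.03121/0.00416667 → 7; chars 07.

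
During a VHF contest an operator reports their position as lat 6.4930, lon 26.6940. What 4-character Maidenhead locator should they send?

Add 180° to longitude and 90° to latitude: 206.69, 96.49.
Field: 206.69/20 → 10 → K, 96.49/10 → 9 → J; chars KJ.
Square: 6.69/2 → 3, 6.49/1 → 6; chars 36.

KJ36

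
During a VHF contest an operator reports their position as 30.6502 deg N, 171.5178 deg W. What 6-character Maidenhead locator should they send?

AM40fp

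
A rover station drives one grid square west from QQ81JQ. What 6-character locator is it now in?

Longitude subsquare j = 9; −1 → 8 = i.
The latitude characters are unchanged.

QQ81iq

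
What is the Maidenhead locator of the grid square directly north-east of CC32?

Longitude square 3; +1 → 4.
Latitude square 2; +1 → 3.

CC43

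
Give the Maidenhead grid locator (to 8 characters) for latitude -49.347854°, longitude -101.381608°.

DE90hp46

Offset from 180°W / 90°S: lon 78.61839°, lat 40.65215°.
Field: lon ⌊78.61839/20⌋ = 3 → D; lat ⌊40.65215/10⌋ = 4 → E.
Square: lon ⌊18.61839/2⌋ = 9; lat ⌊0.65215/1⌋ = 0.
Subsquare: lon ⌊0.61839/0.0833333⌋ = 7 → h; lat ⌊0.65215/0.0416667⌋ = 15 → p.
Extended square: lon ⌊0.03506/0.00833333⌋ = 4; lat ⌊0.02715/0.00416667⌋ = 6.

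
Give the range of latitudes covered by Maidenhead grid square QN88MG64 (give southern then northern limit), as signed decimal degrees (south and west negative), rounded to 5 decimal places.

48.26667, 48.27083

Field Q=16, N=13: +16·20° lon, +13·10° lat → SW at lon 140°, lat 40°.
Square 8, 8: +8·2° lon, +8·1° lat → SW at lon 156°, lat 48°.
Subsquare m=12, g=6: +12·0.0833333° lon, +6·0.0416667° lat → SW at lon 157°, lat 48.25°.
Extended square 6, 4: +6·0.00833333° lon, +4·0.00416667° lat → SW at lon 157.05°, lat 48.2667°.
Cell spans 0.00833333° lon × 0.00416667° lat.
south 48.26667, north 48.27083.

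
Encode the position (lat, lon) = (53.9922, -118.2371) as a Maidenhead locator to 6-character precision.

DO03vx

Offset from 180°W / 90°S: lon 61.7629°, lat 143.9922°.
Field: 61.7629/20 → 3 → D, 143.9922/10 → 14 → O; chars DO.
Square: 1.7629/2 → 0, 3.9922/1 → 3; chars 03.
Subsquare: 1.7629/0.0833333 → 21 → v, 0.9922/0.0416667 → 23 → x; chars vx.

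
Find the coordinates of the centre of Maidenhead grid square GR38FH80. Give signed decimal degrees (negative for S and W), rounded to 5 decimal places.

88.29375, -53.51250

Field G=6, R=17: +6·20° lon, +17·10° lat → SW at lon -60°, lat 80°.
Square 3, 8: +3·2° lon, +8·1° lat → SW at lon -54°, lat 88°.
Subsquare f=5, h=7: +5·0.0833333° lon, +7·0.0416667° lat → SW at lon -53.5833°, lat 88.2917°.
Extended square 8, 0: +8·0.00833333° lon, +0·0.00416667° lat → SW at lon -53.5167°, lat 88.2917°.
Cell spans 0.00833333° lon × 0.00416667° lat. Centre is SW corner plus half of each.
latitude 88.29375, longitude -53.51250.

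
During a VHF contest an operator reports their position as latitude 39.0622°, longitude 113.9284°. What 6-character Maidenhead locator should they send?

Offset from 180°W / 90°S: lon 293.9284°, lat 129.0622°.
Field (20°×10°, letters A–R): 293.9284/20 → 14 → O, 129.0622/10 → 12 → M; chars OM.
Square (2°×1°, digits 0–9): 13.9284/2 → 6, 9.0622/1 → 9; chars 69.
Subsquare (5′×2.5′, letters a–x): 1.9284/0.0833333 → 23 → x, 0.0622/0.0416667 → 1 → b; chars xb.

OM69xb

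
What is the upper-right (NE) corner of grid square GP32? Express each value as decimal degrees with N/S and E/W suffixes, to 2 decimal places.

63.00° N, 52.00° W

Field G=6, P=15: +6·20° lon, +15·10° lat → SW at lon -60°, lat 60°.
Square 3, 2: +3·2° lon, +2·1° lat → SW at lon -54°, lat 62°.
Cell spans 2° lon × 1° lat. NE corner is SW corner plus one full cell.
latitude 63.00° N, longitude 52.00° W.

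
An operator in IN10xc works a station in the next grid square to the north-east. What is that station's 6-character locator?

IN20ad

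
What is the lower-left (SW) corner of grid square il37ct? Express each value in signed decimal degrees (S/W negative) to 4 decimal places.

27.7917, -13.8333

Field I=8, L=11: +8·20° lon, +11·10° lat → SW at lon -20°, lat 20°.
Square 3, 7: +3·2° lon, +7·1° lat → SW at lon -14°, lat 27°.
Subsquare c=2, t=19: +2·0.0833333° lon, +19·0.0416667° lat → SW at lon -13.8333°, lat 27.7917°.
latitude 27.7917, longitude -13.8333.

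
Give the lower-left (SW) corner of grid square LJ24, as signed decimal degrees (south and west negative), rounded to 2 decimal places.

Field L=11, J=9: +11·20° lon, +9·10° lat → SW at lon 40°, lat 0°.
Square 2, 4: +2·2° lon, +4·1° lat → SW at lon 44°, lat 4°.
latitude 4.00, longitude 44.00.

4.00, 44.00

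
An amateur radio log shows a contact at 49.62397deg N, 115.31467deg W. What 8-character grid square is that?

Add 180° to longitude and 90° to latitude: 64.68533, 139.62397.
Field: 64.68533/20 → 3 → D, 139.62397/10 → 13 → N; chars DN.
Square: 4.68533/2 → 2, 9.62397/1 → 9; chars 29.
Subsquare: 0.68533/0.0833333 → 8 → i, 0.62397/0.0416667 → 14 → o; chars io.
Extended square: 0.01866/0.00833333 → 2, 0.04064/0.00416667 → 9; chars 29.

DN29io29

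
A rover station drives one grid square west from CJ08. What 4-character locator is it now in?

BJ98

Longitude square 0; −1 → -1, wraps to 9, carry into field.
Longitude field C = 2; −1 → 1 = B.
The latitude characters are unchanged.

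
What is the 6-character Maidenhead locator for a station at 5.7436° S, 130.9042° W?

Shift to the Maidenhead origin (180°W, 90°S): lon 49.0958, lat 84.2564.
Field: 49.0958/20 → 2 → C, 84.2564/10 → 8 → I; chars CI.
Square: 9.0958/2 → 4, 4.2564/1 → 4; chars 44.
Subsquare: 1.0958/0.0833333 → 13 → n, 0.2564/0.0416667 → 6 → g; chars ng.

CI44ng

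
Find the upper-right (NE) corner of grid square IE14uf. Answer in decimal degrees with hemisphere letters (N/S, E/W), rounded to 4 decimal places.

45.7500° S, 16.2500° W

Field I=8, E=4: +8·20° lon, +4·10° lat → SW at lon -20°, lat -50°.
Square 1, 4: +1·2° lon, +4·1° lat → SW at lon -18°, lat -46°.
Subsquare u=20, f=5: +20·0.0833333° lon, +5·0.0416667° lat → SW at lon -16.3333°, lat -45.7917°.
Cell spans 0.0833333° lon × 0.0416667° lat. NE corner is SW corner plus one full cell.
latitude 45.7500° S, longitude 16.2500° W.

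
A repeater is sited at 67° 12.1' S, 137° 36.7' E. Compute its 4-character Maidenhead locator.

PC82

Add 180° to longitude and 90° to latitude: 317.61, 22.80.
Field: lon ⌊317.61/20⌋ = 15 → P; lat ⌊22.80/10⌋ = 2 → C.
Square: lon ⌊17.61/2⌋ = 8; lat ⌊2.80/1⌋ = 2.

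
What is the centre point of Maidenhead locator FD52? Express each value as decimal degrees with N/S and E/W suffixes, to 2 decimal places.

Field F=5, D=3: +5·20° lon, +3·10° lat → SW at lon -80°, lat -60°.
Square 5, 2: +5·2° lon, +2·1° lat → SW at lon -70°, lat -58°.
Cell spans 2° lon × 1° lat. Centre is SW corner plus half of each.
latitude 57.50° S, longitude 69.00° W.

57.50° S, 69.00° W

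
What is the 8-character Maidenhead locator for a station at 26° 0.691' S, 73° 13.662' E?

MG63ox77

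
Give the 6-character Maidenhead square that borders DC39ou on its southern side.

DC39ot

Latitude subsquare u = 20; −1 → 19 = t.
The longitude characters are unchanged.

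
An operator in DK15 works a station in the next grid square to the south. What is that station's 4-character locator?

DK14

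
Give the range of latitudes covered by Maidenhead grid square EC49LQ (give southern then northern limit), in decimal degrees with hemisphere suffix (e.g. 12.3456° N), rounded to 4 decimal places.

60.3333° S, 60.2917° S

Field E=4, C=2: +4·20° lon, +2·10° lat → SW at lon -100°, lat -70°.
Square 4, 9: +4·2° lon, +9·1° lat → SW at lon -92°, lat -61°.
Subsquare l=11, q=16: +11·0.0833333° lon, +16·0.0416667° lat → SW at lon -91.0833°, lat -60.3333°.
Cell spans 0.0833333° lon × 0.0416667° lat.
south 60.3333° S, north 60.2917° S.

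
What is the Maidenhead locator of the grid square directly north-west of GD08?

FD99

Longitude square 0; −1 → -1, wraps to 9, carry into field.
Longitude field G = 6; −1 → 5 = F.
Latitude square 8; +1 → 9.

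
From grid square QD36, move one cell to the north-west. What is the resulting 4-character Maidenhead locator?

QD27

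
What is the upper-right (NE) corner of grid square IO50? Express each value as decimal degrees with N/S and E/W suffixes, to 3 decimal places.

51.000° N, 8.000° W

Field I=8, O=14: +8·20° lon, +14·10° lat → SW at lon -20°, lat 50°.
Square 5, 0: +5·2° lon, +0·1° lat → SW at lon -10°, lat 50°.
Cell spans 2° lon × 1° lat. NE corner is SW corner plus one full cell.
latitude 51.000° N, longitude 8.000° W.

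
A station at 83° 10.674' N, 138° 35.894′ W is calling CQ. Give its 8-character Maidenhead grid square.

CR03qe82

Offset from 180°W / 90°S: lon 41.40177°, lat 173.17790°.
Field: 41.40177/20 → 2 → C, 173.17790/10 → 17 → R; chars CR.
Square: 1.40177/2 → 0, 3.17790/1 → 3; chars 03.
Subsquare: 1.40177/0.0833333 → 16 → q, 0.17790/0.0416667 → 4 → e; chars qe.
Extended square: 0.06843/0.00833333 → 8, 0.01123/0.00416667 → 2; chars 82.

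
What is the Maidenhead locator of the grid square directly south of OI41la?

OI40lx

Latitude subsquare a = 0; −1 → -1, wraps to 23 = x, carry into square.
Latitude square 1; −1 → 0.
The longitude characters are unchanged.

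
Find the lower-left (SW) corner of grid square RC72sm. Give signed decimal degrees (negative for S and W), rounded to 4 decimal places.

Field R=17, C=2: +17·20° lon, +2·10° lat → SW at lon 160°, lat -70°.
Square 7, 2: +7·2° lon, +2·1° lat → SW at lon 174°, lat -68°.
Subsquare s=18, m=12: +18·0.0833333° lon, +12·0.0416667° lat → SW at lon 175.5°, lat -67.5°.
latitude -67.5000, longitude 175.5000.

-67.5000, 175.5000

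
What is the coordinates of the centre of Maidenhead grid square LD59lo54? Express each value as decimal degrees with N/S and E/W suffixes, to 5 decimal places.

Field L=11, D=3: +11·20° lon, +3·10° lat → SW at lon 40°, lat -60°.
Square 5, 9: +5·2° lon, +9·1° lat → SW at lon 50°, lat -51°.
Subsquare l=11, o=14: +11·0.0833333° lon, +14·0.0416667° lat → SW at lon 50.9167°, lat -50.4167°.
Extended square 5, 4: +5·0.00833333° lon, +4·0.00416667° lat → SW at lon 50.9583°, lat -50.4°.
Cell spans 0.00833333° lon × 0.00416667° lat. Centre is SW corner plus half of each.
latitude 50.39792° S, longitude 50.96250° E.

50.39792° S, 50.96250° E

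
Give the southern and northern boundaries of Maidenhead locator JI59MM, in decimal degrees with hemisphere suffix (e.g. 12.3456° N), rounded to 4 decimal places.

Field J=9, I=8: +9·20° lon, +8·10° lat → SW at lon 0°, lat -10°.
Square 5, 9: +5·2° lon, +9·1° lat → SW at lon 10°, lat -1°.
Subsquare m=12, m=12: +12·0.0833333° lon, +12·0.0416667° lat → SW at lon 11°, lat -0.5°.
Cell spans 0.0833333° lon × 0.0416667° lat.
south 0.5000° S, north 0.4583° S.

0.5000° S, 0.4583° S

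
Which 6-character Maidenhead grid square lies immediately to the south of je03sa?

JE02sx

Latitude subsquare a = 0; −1 → -1, wraps to 23 = x, carry into square.
Latitude square 3; −1 → 2.
The longitude characters are unchanged.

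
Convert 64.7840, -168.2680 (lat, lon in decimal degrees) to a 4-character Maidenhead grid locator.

AP54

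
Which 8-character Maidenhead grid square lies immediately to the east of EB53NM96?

EB53om06

Longitude extended square 9; +1 → 10, wraps to 0, carry into subsquare.
Longitude subsquare n = 13; +1 → 14 = o.
The latitude characters are unchanged.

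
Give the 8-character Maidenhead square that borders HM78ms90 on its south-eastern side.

HM78nr09

Longitude extended square 9; +1 → 10, wraps to 0, carry into subsquare.
Longitude subsquare m = 12; +1 → 13 = n.
Latitude extended square 0; −1 → -1, wraps to 9, carry into subsquare.
Latitude subsquare s = 18; −1 → 17 = r.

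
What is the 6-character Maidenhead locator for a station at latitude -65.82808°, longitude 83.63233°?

Add 180° to longitude and 90° to latitude: 263.6323, 24.1719.
Field: lon ⌊263.6323/20⌋ = 13 → N; lat ⌊24.1719/10⌋ = 2 → C.
Square: lon ⌊3.6323/2⌋ = 1; lat ⌊4.1719/1⌋ = 4.
Subsquare: lon ⌊1.6323/0.0833333⌋ = 19 → t; lat ⌊0.1719/0.0416667⌋ = 4 → e.

NC14te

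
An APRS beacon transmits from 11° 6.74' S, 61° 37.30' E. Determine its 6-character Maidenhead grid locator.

MH08tv

Add 180° to longitude and 90° to latitude: 241.6217, 78.8877.
Field: lon ⌊241.6217/20⌋ = 12 → M; lat ⌊78.8877/10⌋ = 7 → H.
Square: lon ⌊1.6217/2⌋ = 0; lat ⌊8.8877/1⌋ = 8.
Subsquare: lon ⌊1.6217/0.0833333⌋ = 19 → t; lat ⌊0.8877/0.0416667⌋ = 21 → v.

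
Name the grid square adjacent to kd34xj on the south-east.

KD44ai

Longitude subsquare x = 23; +1 → 24, wraps to 0 = a, carry into square.
Longitude square 3; +1 → 4.
Latitude subsquare j = 9; −1 → 8 = i.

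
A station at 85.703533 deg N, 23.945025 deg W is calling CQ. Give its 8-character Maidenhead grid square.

HR85aq68

Shift to the Maidenhead origin (180°W, 90°S): lon 156.05498, lat 175.70353.
Field (20°×10°, letters A–R): 156.05498/20 → 7 → H, 175.70353/10 → 17 → R; chars HR.
Square (2°×1°, digits 0–9): 16.05498/2 → 8, 5.70353/1 → 5; chars 85.
Subsquare (5′×2.5′, letters a–x): 0.05498/0.0833333 → 0 → a, 0.70353/0.0416667 → 16 → q; chars aq.
Extended square (30″×15″, digits 0–9): 0.05498/0.00833333 → 6, 0.03687/0.00416667 → 8; chars 68.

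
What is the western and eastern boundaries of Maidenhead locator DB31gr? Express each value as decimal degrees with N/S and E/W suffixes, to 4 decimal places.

113.5000° W, 113.4167° W

Field D=3, B=1: +3·20° lon, +1·10° lat → SW at lon -120°, lat -80°.
Square 3, 1: +3·2° lon, +1·1° lat → SW at lon -114°, lat -79°.
Subsquare g=6, r=17: +6·0.0833333° lon, +17·0.0416667° lat → SW at lon -113.5°, lat -78.2917°.
Cell spans 0.0833333° lon × 0.0416667° lat.
west 113.5000° W, east 113.4167° W.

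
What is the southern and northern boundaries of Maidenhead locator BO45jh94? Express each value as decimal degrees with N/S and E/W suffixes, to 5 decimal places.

55.30833° N, 55.31250° N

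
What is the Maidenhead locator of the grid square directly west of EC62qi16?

EC62qi06

Longitude extended square 1; −1 → 0.
The latitude characters are unchanged.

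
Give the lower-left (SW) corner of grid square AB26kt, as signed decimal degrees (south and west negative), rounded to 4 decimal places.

Field A=0, B=1: +0·20° lon, +1·10° lat → SW at lon -180°, lat -80°.
Square 2, 6: +2·2° lon, +6·1° lat → SW at lon -176°, lat -74°.
Subsquare k=10, t=19: +10·0.0833333° lon, +19·0.0416667° lat → SW at lon -175.167°, lat -73.2083°.
latitude -73.2083, longitude -175.1667.

-73.2083, -175.1667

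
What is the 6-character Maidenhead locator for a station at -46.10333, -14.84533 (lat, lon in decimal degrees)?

Shift to the Maidenhead origin (180°W, 90°S): lon 165.1547, lat 43.8967.
Field: lon ⌊165.1547/20⌋ = 8 → I; lat ⌊43.8967/10⌋ = 4 → E.
Square: lon ⌊5.1547/2⌋ = 2; lat ⌊3.8967/1⌋ = 3.
Subsquare: lon ⌊1.1547/0.0833333⌋ = 13 → n; lat ⌊0.8967/0.0416667⌋ = 21 → v.

IE23nv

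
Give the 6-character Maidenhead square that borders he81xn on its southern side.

HE81xm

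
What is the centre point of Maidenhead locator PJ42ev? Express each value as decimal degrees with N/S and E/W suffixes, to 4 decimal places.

Field P=15, J=9: +15·20° lon, +9·10° lat → SW at lon 120°, lat 0°.
Square 4, 2: +4·2° lon, +2·1° lat → SW at lon 128°, lat 2°.
Subsquare e=4, v=21: +4·0.0833333° lon, +21·0.0416667° lat → SW at lon 128.333°, lat 2.875°.
Cell spans 0.0833333° lon × 0.0416667° lat. Centre is SW corner plus half of each.
latitude 2.8958° N, longitude 128.3750° E.

2.8958° N, 128.3750° E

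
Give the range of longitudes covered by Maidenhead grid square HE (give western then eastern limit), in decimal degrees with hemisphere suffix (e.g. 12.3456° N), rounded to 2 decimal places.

Field H=7, E=4: +7·20° lon, +4·10° lat → SW at lon -40°, lat -50°.
Cell spans 20° lon × 10° lat.
west 40.00° W, east 20.00° W.

40.00° W, 20.00° W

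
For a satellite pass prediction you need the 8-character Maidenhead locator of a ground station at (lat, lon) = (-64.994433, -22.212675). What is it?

HC85va41

Shift to the Maidenhead origin (180°W, 90°S): lon 157.78733, lat 25.00557.
Field: 157.78733/20 → 7 → H, 25.00557/10 → 2 → C; chars HC.
Square: 17.78733/2 → 8, 5.00557/1 → 5; chars 85.
Subsquare: 1.78733/0.0833333 → 21 → v, 0.00557/0.0416667 → 0 → a; chars va.
Extended square: 0.03733/0.00833333 → 4, 0.00557/0.00416667 → 1; chars 41.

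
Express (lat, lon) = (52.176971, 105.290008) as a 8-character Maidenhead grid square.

Add 180° to longitude and 90° to latitude: 285.29001, 142.17697.
Field: 285.29001/20 → 14 → O, 142.17697/10 → 14 → O; chars OO.
Square: 5.29001/2 → 2, 2.17697/1 → 2; chars 22.
Subsquare: 1.29001/0.0833333 → 15 → p, 0.17697/0.0416667 → 4 → e; chars pe.
Extended square: 0.04001/0.00833333 → 4, 0.01030/0.00416667 → 2; chars 42.

OO22pe42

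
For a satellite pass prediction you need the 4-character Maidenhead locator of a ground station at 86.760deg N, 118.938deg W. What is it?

Offset from 180°W / 90°S: lon 61.06°, lat 176.76°.
Field: lon ⌊61.06/20⌋ = 3 → D; lat ⌊176.76/10⌋ = 17 → R.
Square: lon ⌊1.06/2⌋ = 0; lat ⌊6.76/1⌋ = 6.

DR06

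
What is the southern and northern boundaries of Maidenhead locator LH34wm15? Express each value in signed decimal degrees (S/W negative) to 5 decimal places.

-15.47917, -15.47500

Field L=11, H=7: +11·20° lon, +7·10° lat → SW at lon 40°, lat -20°.
Square 3, 4: +3·2° lon, +4·1° lat → SW at lon 46°, lat -16°.
Subsquare w=22, m=12: +22·0.0833333° lon, +12·0.0416667° lat → SW at lon 47.8333°, lat -15.5°.
Extended square 1, 5: +1·0.00833333° lon, +5·0.00416667° lat → SW at lon 47.8417°, lat -15.4792°.
Cell spans 0.00833333° lon × 0.00416667° lat.
south -15.47917, north -15.47500.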